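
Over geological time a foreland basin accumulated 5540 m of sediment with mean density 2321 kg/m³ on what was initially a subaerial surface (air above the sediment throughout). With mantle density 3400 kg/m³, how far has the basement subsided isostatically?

Subaerial load: s = t ρ_sed / ρ_m = 5540 m × 2321/3400 = 3780 m.

3780 m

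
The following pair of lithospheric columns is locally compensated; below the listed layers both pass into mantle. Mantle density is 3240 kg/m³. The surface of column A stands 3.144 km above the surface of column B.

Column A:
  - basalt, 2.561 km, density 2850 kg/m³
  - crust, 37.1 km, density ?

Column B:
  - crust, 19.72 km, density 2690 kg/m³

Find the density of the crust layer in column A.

2700 kg/m³

Take the compensation level at the base of the deeper column (depth z_c below the surface of column A) and equate Σ ρ_i t_i down to z_c; mantle fills any gap and the z_c terms cancel.
Column A: 2.561×2850 + 37.1×ρ + (z_c − 39.661)×3240
Column B: 3.144×0 + 19.72×2690 + (z_c − 3.144 − 19.72)×3240
The z_c×3240 term appears on both sides and cancels. Collect the known terms of each column as K = Σ(ρt)_known − 3240 × (depth of known layers): K_A = 7298.85 − 3240×39.661 = −121202.79; K_B = 53046.8 − 3240×(3.144 + 19.72) = −21032.56.
Balance: K_A + 37.1×ρ = K_B, so ρ = (K_B − K_A)/37.1 = 100170/37.1 = 2700 kg/m³.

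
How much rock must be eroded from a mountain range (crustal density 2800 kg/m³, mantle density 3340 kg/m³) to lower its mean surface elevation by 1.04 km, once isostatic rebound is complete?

6.43 km

Net drop Δ = e − u = e − e ρ_c/ρ_m = e (ρ_m − ρ_c)/ρ_m.
e = Δ ρ_m/(ρ_m − ρ_c) = 1.04 km × 3340/540 = 6.43 km.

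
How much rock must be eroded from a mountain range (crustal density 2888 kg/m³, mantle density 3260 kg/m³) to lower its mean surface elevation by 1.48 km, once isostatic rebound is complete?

Net drop Δ = e − u = e − e ρ_c/ρ_m = e (ρ_m − ρ_c)/ρ_m.
e = Δ ρ_m/(ρ_m − ρ_c) = 1.48 km × 3260/372 = 13 km.

13 km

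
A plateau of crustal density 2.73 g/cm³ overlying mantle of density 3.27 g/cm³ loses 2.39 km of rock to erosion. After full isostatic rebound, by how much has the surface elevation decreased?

Rebound u = e ρ_c/ρ_m = 2.39 km × 2.73/3.27 = 1.995 km.
Net surface drop = e − u = 2.39 km − 1.995 km = e (ρ_m − ρ_c)/ρ_m = 0.395 km.

0.395 km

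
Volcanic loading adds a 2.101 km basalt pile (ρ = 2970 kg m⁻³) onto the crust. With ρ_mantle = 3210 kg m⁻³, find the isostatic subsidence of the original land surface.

1.94 km

Subaerial loading: s = t ρ_load / ρ_m.
s = 2.101 km × 2970/3210 = 1.94 km.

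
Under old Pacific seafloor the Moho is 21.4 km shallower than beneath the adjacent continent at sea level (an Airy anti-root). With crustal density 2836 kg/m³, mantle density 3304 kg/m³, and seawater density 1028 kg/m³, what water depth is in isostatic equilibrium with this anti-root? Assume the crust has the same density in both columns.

Replacing a thickness d of crust by seawater at the top must be balanced by replacing crust with mantle at the base: d (ρ_c − ρ_w) = a (ρ_m − ρ_c).
d = a (ρ_m − ρ_c)/(ρ_c − ρ_w) = 21.4 km × 468/1808 = 5.54 km.

5.54 km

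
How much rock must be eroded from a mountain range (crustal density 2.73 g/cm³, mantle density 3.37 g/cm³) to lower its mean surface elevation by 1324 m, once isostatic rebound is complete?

Net drop Δ = e − u = e − e ρ_c/ρ_m = e (ρ_m − ρ_c)/ρ_m.
e = Δ ρ_m/(ρ_m − ρ_c) = 1324 m × 3.37/0.64 = 6970 m.

6970 m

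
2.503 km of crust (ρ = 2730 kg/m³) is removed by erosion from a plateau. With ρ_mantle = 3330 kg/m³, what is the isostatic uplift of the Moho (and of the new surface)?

2.05 km

Unloading: uplift u = e ρ_c/ρ_m = 2.503 km × 2730/3330 = 2.05 km.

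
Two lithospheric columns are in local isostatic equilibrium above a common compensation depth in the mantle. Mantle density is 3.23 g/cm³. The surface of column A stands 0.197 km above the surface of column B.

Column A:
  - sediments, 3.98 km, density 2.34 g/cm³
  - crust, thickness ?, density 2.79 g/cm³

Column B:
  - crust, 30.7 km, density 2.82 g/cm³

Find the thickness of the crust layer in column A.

22 km

Take the compensation level at the base of the deeper column (depth z_c below the surface of column A) and equate Σ ρ_i t_i down to z_c; mantle fills any gap and the z_c terms cancel.
Column A: 3.98×2.34 + x×2.79 + (z_c − 3.98 − x)×3.23
Column B: 0.197×0 + 30.7×2.82 + (z_c − 0.197 − 30.7)×3.23
The z_c×3.23 term appears on both sides and cancels. Collect the known terms of each column as K = Σ(ρt)_known − 3.23 × (depth of known layers): K_A = 9.3132 − 3.23×3.98 = −3.5422; K_B = 86.574 − 3.23×(0.197 + 30.7) = −13.22331.
Balance: K_A − x×(3.23 − 2.79) = K_B, so x = (K_A − K_B)/(3.23 − 2.79) = 9.68111/0.44 = 22 km.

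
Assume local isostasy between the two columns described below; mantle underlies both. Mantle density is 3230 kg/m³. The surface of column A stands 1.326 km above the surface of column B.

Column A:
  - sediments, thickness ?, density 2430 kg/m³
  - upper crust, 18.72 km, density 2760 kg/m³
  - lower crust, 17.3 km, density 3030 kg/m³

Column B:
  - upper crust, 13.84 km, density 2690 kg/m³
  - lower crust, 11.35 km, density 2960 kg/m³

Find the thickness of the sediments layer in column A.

3.2 km

Take the compensation level at the base of the deeper column (depth z_c below the surface of column A) and equate Σ ρ_i t_i down to z_c; mantle fills any gap and the z_c terms cancel.
Column A: x×2430 + 18.72×2760 + 17.3×3030 + (z_c − 36.02 − x)×3230
Column B: 1.326×0 + 13.84×2690 + 11.35×2960 + (z_c − 1.326 − 25.19)×3230
The z_c×3230 term appears on both sides and cancels. Collect the known terms of each column as K = Σ(ρt)_known − 3230 × (depth of known layers): K_A = 104086.2 − 3230×36.02 = −12258.4; K_B = 70825.6 − 3230×(1.326 + 25.19) = −14821.08.
Balance: K_A − x×(3230 − 2430) = K_B, so x = (K_A − K_B)/(3230 − 2430) = 2562.68/800 = 3.2 km.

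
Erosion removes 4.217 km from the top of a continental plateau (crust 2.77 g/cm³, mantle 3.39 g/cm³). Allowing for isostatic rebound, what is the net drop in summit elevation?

0.771 km

Rebound u = e ρ_c/ρ_m = 4.217 km × 2.77/3.39 = 3.446 km.
Net surface drop = e − u = 4.217 km − 3.446 km = e (ρ_m − ρ_c)/ρ_m = 0.771 km.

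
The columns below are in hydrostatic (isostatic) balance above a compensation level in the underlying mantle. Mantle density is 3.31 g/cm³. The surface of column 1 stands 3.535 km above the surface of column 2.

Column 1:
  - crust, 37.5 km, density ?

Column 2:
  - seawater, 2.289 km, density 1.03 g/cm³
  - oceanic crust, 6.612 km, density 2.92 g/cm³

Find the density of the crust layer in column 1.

2.79 g/cm³

Take the compensation level at the base of the deeper column (depth z_c below the surface of column 1) and equate Σ ρ_i t_i down to z_c; mantle fills any gap and the z_c terms cancel.
Column 1: 37.5×ρ + (z_c − 37.5)×3.31
Column 2: 3.535×0 + 2.289×1.03 + 6.612×2.92 + (z_c − 3.535 − 8.901)×3.31
The z_c×3.31 term appears on both sides and cancels. Collect the known terms of each column as K = Σ(ρt)_known − 3.31 × (depth of known layers): K_1 = 0 − 3.31×37.5 = −124.125; K_2 = 21.66471 − 3.31×(3.535 + 8.901) = −19.49845.
Balance: K_1 + 37.5×ρ = K_2, so ρ = (K_2 − K_1)/37.5 = 104.627/37.5 = 2.79 g/cm³.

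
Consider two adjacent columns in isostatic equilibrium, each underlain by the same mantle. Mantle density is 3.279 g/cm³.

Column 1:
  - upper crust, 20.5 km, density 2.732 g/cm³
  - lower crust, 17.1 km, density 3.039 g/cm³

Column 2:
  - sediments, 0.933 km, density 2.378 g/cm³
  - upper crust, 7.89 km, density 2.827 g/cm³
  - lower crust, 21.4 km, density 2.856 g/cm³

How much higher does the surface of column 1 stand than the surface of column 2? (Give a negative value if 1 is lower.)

0.567 km

For any compensation level in the mantle, the mantle terms cancel and isostasy reduces to e = (Σt_1 − Σt_2) − (Σ(ρt)_1 − Σ(ρt)_2) / ρ_m.
Σt_1 = 37.6 km; Σt_2 = 30.223 km; Σ(ρt)_1 = 107.9729; Σ(ρt)_2 = 85.642104 (in km·g/cm³).
e = (37.6 − 30.223) − (107.9729 − 85.642104) / 3.279 = 0.567 km.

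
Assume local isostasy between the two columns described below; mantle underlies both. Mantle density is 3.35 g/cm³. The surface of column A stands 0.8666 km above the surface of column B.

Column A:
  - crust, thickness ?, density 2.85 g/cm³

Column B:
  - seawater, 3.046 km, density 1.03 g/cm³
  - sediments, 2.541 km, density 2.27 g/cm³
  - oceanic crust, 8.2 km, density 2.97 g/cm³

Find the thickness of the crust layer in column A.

31.7 km

Take the compensation level at the base of the deeper column (depth z_c below the surface of column A) and equate Σ ρ_i t_i down to z_c; mantle fills any gap and the z_c terms cancel.
Column A: x×2.85 + (z_c − 0 − x)×3.35
Column B: 0.8666×0 + 3.046×1.03 + 2.541×2.27 + 8.2×2.97 + (z_c − 0.8666 − 13.787)×3.35
The z_c×3.35 term appears on both sides and cancels. Collect the known terms of each column as K = Σ(ρt)_known − 3.35 × (depth of known layers): K_A = 0 − 3.35×0 = 0; K_B = 33.25945 − 3.35×(0.8666 + 13.787) = −15.83011.
Balance: K_A − x×(3.35 − 2.85) = K_B, so x = (K_A − K_B)/(3.35 − 2.85) = 15.8301/0.5 = 31.7 km.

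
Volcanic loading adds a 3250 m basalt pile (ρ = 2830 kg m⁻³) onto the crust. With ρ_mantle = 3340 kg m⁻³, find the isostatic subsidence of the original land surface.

2750 m

Subaerial loading: s = t ρ_load / ρ_m.
s = 3250 m × 2830/3340 = 2750 m.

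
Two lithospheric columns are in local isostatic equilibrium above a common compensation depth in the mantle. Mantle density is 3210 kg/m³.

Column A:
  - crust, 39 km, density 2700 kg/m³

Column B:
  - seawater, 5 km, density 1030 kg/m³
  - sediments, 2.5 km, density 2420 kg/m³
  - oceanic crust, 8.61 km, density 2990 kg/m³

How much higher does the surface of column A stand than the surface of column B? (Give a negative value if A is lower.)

1.6 km

For any compensation level in the mantle, the mantle terms cancel and isostasy reduces to e = (Σt_A − Σt_B) − (Σ(ρt)_A − Σ(ρt)_B) / ρ_m.
Σt_A = 39 km; Σt_B = 16.11 km; Σ(ρt)_A = 105300; Σ(ρt)_B = 36943.9 (in km·kg/m³).
e = (39 − 16.11) − (105300 − 36943.9) / 3210 = 1.6 km.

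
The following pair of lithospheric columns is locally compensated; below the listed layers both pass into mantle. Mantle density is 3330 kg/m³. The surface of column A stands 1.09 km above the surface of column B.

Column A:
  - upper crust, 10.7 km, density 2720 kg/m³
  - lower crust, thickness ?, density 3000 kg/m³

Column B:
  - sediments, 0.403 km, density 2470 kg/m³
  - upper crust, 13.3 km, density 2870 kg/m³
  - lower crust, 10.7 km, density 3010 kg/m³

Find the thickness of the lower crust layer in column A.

Take the compensation level at the base of the deeper column (depth z_c below the surface of column A) and equate Σ ρ_i t_i down to z_c; mantle fills any gap and the z_c terms cancel.
Column A: 10.7×2720 + x×3000 + (z_c − 10.7 − x)×3330
Column B: 1.09×0 + 0.403×2470 + 13.3×2870 + 10.7×3010 + (z_c − 1.09 − 24.403)×3330
The z_c×3330 term appears on both sides and cancels. Collect the known terms of each column as K = Σ(ρt)_known − 3330 × (depth of known layers): K_A = 29104 − 3330×10.7 = −6527; K_B = 71373.41 − 3330×(1.09 + 24.403) = −13518.28.
Balance: K_A − x×(3330 − 3000) = K_B, so x = (K_A − K_B)/(3330 − 3000) = 6991.28/330 = 21.2 km.

21.2 km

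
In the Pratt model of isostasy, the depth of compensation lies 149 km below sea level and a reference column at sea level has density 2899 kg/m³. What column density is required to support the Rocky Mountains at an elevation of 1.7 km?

2870 kg/m³

Pratt balance: ρ_ref D = ρ (D + h).
ρ = ρ_ref D/(D + h) = 2899 × 149 km/(149 km + 1.7 km) = 2870 kg/m³.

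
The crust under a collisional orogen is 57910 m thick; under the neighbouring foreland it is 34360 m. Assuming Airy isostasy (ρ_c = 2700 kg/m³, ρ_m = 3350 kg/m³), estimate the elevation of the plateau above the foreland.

4570 m

Excess crust Δ = 57910 m − 34360 m = 23550 m, split between elevation h and root r with h + r = Δ.
Airy balance ρ_c h = (ρ_m − ρ_c) r gives r = h ρ_c/(ρ_m − ρ_c), so h (1 + ρ_c/(ρ_m − ρ_c)) = Δ, i.e. h = Δ (ρ_m − ρ_c)/ρ_m.
h = 23550 m × 650/3350 = 4570 m.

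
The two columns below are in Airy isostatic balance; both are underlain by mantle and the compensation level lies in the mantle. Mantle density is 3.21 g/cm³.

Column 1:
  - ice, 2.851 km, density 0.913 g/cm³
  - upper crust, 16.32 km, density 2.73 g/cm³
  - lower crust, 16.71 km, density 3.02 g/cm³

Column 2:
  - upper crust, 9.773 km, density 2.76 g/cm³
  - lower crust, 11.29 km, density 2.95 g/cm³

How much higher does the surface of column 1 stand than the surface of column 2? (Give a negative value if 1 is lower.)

For any compensation level in the mantle, the mantle terms cancel and isostasy reduces to e = (Σt_1 − Σt_2) − (Σ(ρt)_1 − Σ(ρt)_2) / ρ_m.
Σt_1 = 35.881 km; Σt_2 = 21.063 km; Σ(ρt)_1 = 97.620763; Σ(ρt)_2 = 60.27898 (in km·g/cm³).
e = (35.881 − 21.063) − (97.620763 − 60.27898) / 3.21 = 3.19 km.

3.19 km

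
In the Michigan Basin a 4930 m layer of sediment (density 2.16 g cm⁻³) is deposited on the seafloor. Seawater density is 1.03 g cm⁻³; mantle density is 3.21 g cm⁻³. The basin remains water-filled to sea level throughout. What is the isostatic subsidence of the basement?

2560 m

Submarine loading: the sediment displaces seawater, and the subsidence is in turn flooded, so s (ρ_m − ρ_w) = t (ρ_sed − ρ_w).
s = 4930 m × (2.16 − 1.03) / (3.21 − 1.03) = 2560 m.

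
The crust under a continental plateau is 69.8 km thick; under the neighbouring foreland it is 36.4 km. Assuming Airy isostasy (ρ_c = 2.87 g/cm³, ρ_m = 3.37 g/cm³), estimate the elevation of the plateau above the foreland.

4.96 km

Excess crust Δ = 69.8 km − 36.4 km = 33.4 km, split between elevation h and root r with h + r = Δ.
Airy balance ρ_c h = (ρ_m − ρ_c) r gives r = h ρ_c/(ρ_m − ρ_c), so h (1 + ρ_c/(ρ_m − ρ_c)) = Δ, i.e. h = Δ (ρ_m − ρ_c)/ρ_m.
h = 33.4 km × 0.5/3.37 = 4.96 km.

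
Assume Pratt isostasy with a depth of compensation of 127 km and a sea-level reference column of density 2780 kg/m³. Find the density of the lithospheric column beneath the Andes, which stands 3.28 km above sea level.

2710 kg/m³

Pratt balance: ρ_ref D = ρ (D + h).
ρ = ρ_ref D/(D + h) = 2780 × 127 km/(127 km + 3.28 km) = 2710 kg/m³.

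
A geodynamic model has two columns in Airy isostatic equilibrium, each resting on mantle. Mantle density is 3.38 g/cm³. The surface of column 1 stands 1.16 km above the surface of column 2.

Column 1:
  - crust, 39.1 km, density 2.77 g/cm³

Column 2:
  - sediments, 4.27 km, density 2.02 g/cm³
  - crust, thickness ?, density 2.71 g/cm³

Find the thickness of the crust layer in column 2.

21.1 km

Take the compensation level at the base of the deeper column (depth z_c below the surface of column 1) and equate Σ ρ_i t_i down to z_c; mantle fills any gap and the z_c terms cancel.
Column 1: 39.1×2.77 + (z_c − 39.1)×3.38
Column 2: 1.16×0 + 4.27×2.02 + x×2.71 + (z_c − 1.16 − 4.27 − x)×3.38
The z_c×3.38 term appears on both sides and cancels. Collect the known terms of each column as K = Σ(ρt)_known − 3.38 × (depth of known layers): K_1 = 108.307 − 3.38×39.1 = −23.851; K_2 = 8.6254 − 3.38×(1.16 + 4.27) = −9.728.
Balance: K_1 = K_2 − x×(3.38 − 2.71), so x = (K_2 − K_1)/(3.38 − 2.71) = 14.123/0.67 = 21.1 km.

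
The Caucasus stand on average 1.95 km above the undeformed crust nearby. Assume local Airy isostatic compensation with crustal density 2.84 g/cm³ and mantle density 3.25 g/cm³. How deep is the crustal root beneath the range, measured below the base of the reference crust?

13.5 km

By Archimedes' principle applied to the lithosphere: the weight of the topography is balanced by the buoyancy of the root, ρ_c h = (ρ_m − ρ_c) r.
r = h · ρ_c / (ρ_m − ρ_c) = 1.95 km × 2.84 / (3.25 − 2.84) = 13.5 km.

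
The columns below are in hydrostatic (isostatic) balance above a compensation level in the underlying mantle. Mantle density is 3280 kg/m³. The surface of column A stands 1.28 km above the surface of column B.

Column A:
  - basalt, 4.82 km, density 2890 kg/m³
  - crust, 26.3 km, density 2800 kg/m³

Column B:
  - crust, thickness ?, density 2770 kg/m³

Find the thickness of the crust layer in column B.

20.2 km

Take the compensation level at the base of the deeper column (depth z_c below the surface of column A) and equate Σ ρ_i t_i down to z_c; mantle fills any gap and the z_c terms cancel.
Column A: 4.82×2890 + 26.3×2800 + (z_c − 31.12)×3280
Column B: 1.28×0 + x×2770 + (z_c − 1.28 − 0 − x)×3280
The z_c×3280 term appears on both sides and cancels. Collect the known terms of each column as K = Σ(ρt)_known − 3280 × (depth of known layers): K_A = 87569.8 − 3280×31.12 = −14503.8; K_B = 0 − 3280×(1.28 + 0) = −4198.4.
Balance: K_A = K_B − x×(3280 − 2770), so x = (K_B − K_A)/(3280 − 2770) = 10305.4/510 = 20.2 km.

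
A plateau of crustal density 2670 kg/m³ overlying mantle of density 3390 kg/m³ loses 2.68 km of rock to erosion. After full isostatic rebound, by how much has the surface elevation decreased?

0.569 km

Rebound u = e ρ_c/ρ_m = 2.68 km × 2670/3390 = 2.111 km.
Net surface drop = e − u = 2.68 km − 2.111 km = e (ρ_m − ρ_c)/ρ_m = 0.569 km.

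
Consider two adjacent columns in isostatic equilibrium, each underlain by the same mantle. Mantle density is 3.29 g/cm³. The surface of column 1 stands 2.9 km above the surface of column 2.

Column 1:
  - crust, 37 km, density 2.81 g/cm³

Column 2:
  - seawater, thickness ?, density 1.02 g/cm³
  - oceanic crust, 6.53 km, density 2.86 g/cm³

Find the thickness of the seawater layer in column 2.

2.38 km

Take the compensation level at the base of the deeper column (depth z_c below the surface of column 1) and equate Σ ρ_i t_i down to z_c; mantle fills any gap and the z_c terms cancel.
Column 1: 37×2.81 + (z_c − 37)×3.29
Column 2: 2.9×0 + x×1.02 + 6.53×2.86 + (z_c − 2.9 − 6.53 − x)×3.29
The z_c×3.29 term appears on both sides and cancels. Collect the known terms of each column as K = Σ(ρt)_known − 3.29 × (depth of known layers): K_1 = 103.97 − 3.29×37 = −17.76; K_2 = 18.6758 − 3.29×(2.9 + 6.53) = −12.3489.
Balance: K_1 = K_2 − x×(3.29 − 1.02), so x = (K_2 − K_1)/(3.29 − 1.02) = 5.4111/2.27 = 2.38 km.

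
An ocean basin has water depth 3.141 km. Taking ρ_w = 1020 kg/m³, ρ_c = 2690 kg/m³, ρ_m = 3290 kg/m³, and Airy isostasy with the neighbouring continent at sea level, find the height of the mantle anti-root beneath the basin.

8.74 km

By Archimedes' principle applied to the lithosphere: replacing crust with seawater at the top is compensated by replacing crust with mantle at the base: d (ρ_c − ρ_w) = a (ρ_m − ρ_c).
a = d (ρ_c − ρ_w)/(ρ_m − ρ_c) = 3.141 km × 1670/600 = 8.74 km.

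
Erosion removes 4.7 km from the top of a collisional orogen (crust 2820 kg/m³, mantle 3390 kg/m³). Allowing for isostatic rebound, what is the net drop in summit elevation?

0.79 km

Rebound u = e ρ_c/ρ_m = 4.7 km × 2820/3390 = 3.91 km.
Net surface drop = e − u = 4.7 km − 3.91 km = e (ρ_m − ρ_c)/ρ_m = 0.79 km.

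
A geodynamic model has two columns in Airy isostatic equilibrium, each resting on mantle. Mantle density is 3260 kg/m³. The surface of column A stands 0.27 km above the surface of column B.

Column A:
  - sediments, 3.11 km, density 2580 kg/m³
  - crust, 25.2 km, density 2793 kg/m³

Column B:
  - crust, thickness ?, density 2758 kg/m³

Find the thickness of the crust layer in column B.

Take the compensation level at the base of the deeper column (depth z_c below the surface of column A) and equate Σ ρ_i t_i down to z_c; mantle fills any gap and the z_c terms cancel.
Column A: 3.11×2580 + 25.2×2793 + (z_c − 28.31)×3260
Column B: 0.27×0 + x×2758 + (z_c − 0.27 − 0 − x)×3260
The z_c×3260 term appears on both sides and cancels. Collect the known terms of each column as K = Σ(ρt)_known − 3260 × (depth of known layers): K_A = 78407.4 − 3260×28.31 = −13883.2; K_B = 0 − 3260×(0.27 + 0) = −880.2.
Balance: K_A = K_B − x×(3260 − 2758), so x = (K_B − K_A)/(3260 − 2758) = 13003/502 = 25.9 km.

25.9 km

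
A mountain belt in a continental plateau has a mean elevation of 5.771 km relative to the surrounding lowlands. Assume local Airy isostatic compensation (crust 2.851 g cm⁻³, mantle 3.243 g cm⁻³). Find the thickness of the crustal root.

42 km

By Archimedes' principle applied to the lithosphere: the weight of the topography is balanced by the buoyancy of the root, ρ_c h = (ρ_m − ρ_c) r.
r = h · ρ_c / (ρ_m − ρ_c) = 5.771 km × 2.851 / (3.243 − 2.851) = 42 km.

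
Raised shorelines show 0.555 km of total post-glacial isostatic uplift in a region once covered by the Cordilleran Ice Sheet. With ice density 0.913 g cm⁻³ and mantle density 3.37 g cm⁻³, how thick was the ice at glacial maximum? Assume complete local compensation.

u = t ρ_ice/ρ_m → t = u ρ_m/ρ_ice = 0.555 km × 3.37/0.913 = 2.05 km.

2.05 km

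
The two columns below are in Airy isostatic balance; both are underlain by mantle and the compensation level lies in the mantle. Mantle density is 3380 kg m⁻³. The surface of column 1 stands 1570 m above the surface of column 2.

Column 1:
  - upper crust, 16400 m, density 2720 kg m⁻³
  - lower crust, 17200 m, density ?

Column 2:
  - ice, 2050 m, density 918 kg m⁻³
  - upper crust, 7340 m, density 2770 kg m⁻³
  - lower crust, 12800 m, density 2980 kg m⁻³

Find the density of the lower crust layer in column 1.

Take the compensation level at the base of the deeper column (depth z_c below the surface of column 1) and equate Σ ρ_i t_i down to z_c; mantle fills any gap and the z_c terms cancel.
Column 1: 16400×2720 + 17200×ρ + (z_c − 33600)×3380
Column 2: 1570×0 + 2050×918 + 7340×2770 + 12800×2980 + (z_c − 1570 − 22190)×3380
The z_c×3380 term appears on both sides and cancels. Collect the known terms of each column as K = Σ(ρt)_known − 3380 × (depth of known layers): K_1 = 44608000 − 3380×33600 = −68960000; K_2 = 60357700 − 3380×(1570 + 22190) = −19951100.
Balance: K_1 + 17200×ρ = K_2, so ρ = (K_2 − K_1)/17200 = 49008900/17200 = 2850 kg m⁻³.

2850 kg m⁻³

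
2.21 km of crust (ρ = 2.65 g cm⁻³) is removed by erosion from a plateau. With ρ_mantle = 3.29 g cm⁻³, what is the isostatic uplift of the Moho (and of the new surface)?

Unloading: uplift u = e ρ_c/ρ_m = 2.21 km × 2.65/3.29 = 1.78 km.

1.78 km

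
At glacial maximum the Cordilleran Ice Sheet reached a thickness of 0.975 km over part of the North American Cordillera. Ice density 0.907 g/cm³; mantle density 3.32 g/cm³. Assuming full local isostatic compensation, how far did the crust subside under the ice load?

0.266 km

Isostatic balance requires: the ice load ρ_ice t is balanced by mantle displaced below, ρ_m s.
s = t ρ_ice / ρ_m = 0.975 km × 0.907/3.32 = 0.266 km.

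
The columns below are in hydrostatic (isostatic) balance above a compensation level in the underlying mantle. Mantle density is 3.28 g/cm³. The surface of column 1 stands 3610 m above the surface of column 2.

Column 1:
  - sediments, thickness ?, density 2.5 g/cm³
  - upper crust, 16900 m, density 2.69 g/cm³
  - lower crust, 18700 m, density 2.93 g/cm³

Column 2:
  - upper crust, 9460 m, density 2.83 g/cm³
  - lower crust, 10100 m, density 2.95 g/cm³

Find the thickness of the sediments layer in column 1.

Take the compensation level at the base of the deeper column (depth z_c below the surface of column 1) and equate Σ ρ_i t_i down to z_c; mantle fills any gap and the z_c terms cancel.
Column 1: x×2.5 + 16900×2.69 + 18700×2.93 + (z_c − 35600 − x)×3.28
Column 2: 3610×0 + 9460×2.83 + 10100×2.95 + (z_c − 3610 − 19560)×3.28
The z_c×3.28 term appears on both sides and cancels. Collect the known terms of each column as K = Σ(ρt)_known − 3.28 × (depth of known layers): K_1 = 100252 − 3.28×35600 = −16516; K_2 = 56566.8 − 3.28×(3610 + 19560) = −19430.8.
Balance: K_1 − x×(3.28 − 2.5) = K_2, so x = (K_1 − K_2)/(3.28 − 2.5) = 2914.8/0.78 = 3740 m.

3740 m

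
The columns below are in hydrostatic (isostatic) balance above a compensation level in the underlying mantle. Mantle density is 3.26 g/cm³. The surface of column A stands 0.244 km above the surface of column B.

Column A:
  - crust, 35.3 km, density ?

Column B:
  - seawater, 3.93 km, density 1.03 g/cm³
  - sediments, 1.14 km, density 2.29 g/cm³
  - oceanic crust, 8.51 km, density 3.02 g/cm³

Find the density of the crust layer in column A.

2.9 g/cm³

Take the compensation level at the base of the deeper column (depth z_c below the surface of column A) and equate Σ ρ_i t_i down to z_c; mantle fills any gap and the z_c terms cancel.
Column A: 35.3×ρ + (z_c − 35.3)×3.26
Column B: 0.244×0 + 3.93×1.03 + 1.14×2.29 + 8.51×3.02 + (z_c − 0.244 − 13.58)×3.26
The z_c×3.26 term appears on both sides and cancels. Collect the known terms of each column as K = Σ(ρt)_known − 3.26 × (depth of known layers): K_A = 0 − 3.26×35.3 = −115.078; K_B = 32.3587 − 3.26×(0.244 + 13.58) = −12.70754.
Balance: K_A + 35.3×ρ = K_B, so ρ = (K_B − K_A)/35.3 = 102.37/35.3 = 2.9 g/cm³.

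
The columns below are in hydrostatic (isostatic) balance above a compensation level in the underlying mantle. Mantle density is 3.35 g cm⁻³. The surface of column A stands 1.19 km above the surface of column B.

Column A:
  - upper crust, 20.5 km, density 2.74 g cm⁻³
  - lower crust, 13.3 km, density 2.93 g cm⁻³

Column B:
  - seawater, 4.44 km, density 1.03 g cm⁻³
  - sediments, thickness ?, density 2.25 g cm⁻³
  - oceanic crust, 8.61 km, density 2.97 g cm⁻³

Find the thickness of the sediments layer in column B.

Take the compensation level at the base of the deeper column (depth z_c below the surface of column A) and equate Σ ρ_i t_i down to z_c; mantle fills any gap and the z_c terms cancel.
Column A: 20.5×2.74 + 13.3×2.93 + (z_c − 33.8)×3.35
Column B: 1.19×0 + 4.44×1.03 + x×2.25 + 8.61×2.97 + (z_c − 1.19 − 13.05 − x)×3.35
The z_c×3.35 term appears on both sides and cancels. Collect the known terms of each column as K = Σ(ρt)_known − 3.35 × (depth of known layers): K_A = 95.139 − 3.35×33.8 = −18.091; K_B = 30.1449 − 3.35×(1.19 + 13.05) = −17.5591.
Balance: K_A = K_B − x×(3.35 − 2.25), so x = (K_B − K_A)/(3.35 − 2.25) = 0.5319/1.1 = 0.484 km.

0.484 km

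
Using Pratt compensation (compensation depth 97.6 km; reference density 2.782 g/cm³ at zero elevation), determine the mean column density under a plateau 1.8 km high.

Pratt balance: ρ_ref D = ρ (D + h).
ρ = ρ_ref D/(D + h) = 2.782 × 97.6 km/(97.6 km + 1.8 km) = 2.73 g/cm³.

2.73 g/cm³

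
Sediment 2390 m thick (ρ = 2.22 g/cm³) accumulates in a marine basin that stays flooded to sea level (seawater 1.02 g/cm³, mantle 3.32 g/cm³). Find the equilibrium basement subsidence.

1250 m

Submarine loading: the sediment displaces seawater, and the subsidence is in turn flooded, so s (ρ_m − ρ_w) = t (ρ_sed − ρ_w).
s = 2390 m × (2.22 − 1.02) / (3.32 − 1.02) = 1250 m.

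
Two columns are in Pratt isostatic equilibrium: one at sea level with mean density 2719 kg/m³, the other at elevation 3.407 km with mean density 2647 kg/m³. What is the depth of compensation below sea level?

ρ_ref D = ρ (D + h) → D (ρ_ref − ρ) = ρ h.
D = ρ h/(ρ_ref − ρ) = 2647 × 3.407 km/(2719 − 2647) = 125 km.

125 km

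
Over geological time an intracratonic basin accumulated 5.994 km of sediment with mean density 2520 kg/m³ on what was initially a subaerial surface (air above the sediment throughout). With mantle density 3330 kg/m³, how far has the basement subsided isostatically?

4.54 km

Subaerial load: s = t ρ_sed / ρ_m = 5.994 km × 2520/3330 = 4.54 km.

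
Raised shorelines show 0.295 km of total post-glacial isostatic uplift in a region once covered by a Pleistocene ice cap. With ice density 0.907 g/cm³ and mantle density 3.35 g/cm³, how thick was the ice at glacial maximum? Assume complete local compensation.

1.09 km

u = t ρ_ice/ρ_m → t = u ρ_m/ρ_ice = 0.295 km × 3.35/0.907 = 1.09 km.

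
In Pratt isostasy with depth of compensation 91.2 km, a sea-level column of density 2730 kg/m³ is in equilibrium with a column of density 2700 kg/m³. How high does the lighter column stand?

ρ_ref D = ρ (D + h) → h = D (ρ_ref − ρ)/ρ.
h = 91.2 km × (2730 − 2700)/2700 = 1.01 km.

1.01 km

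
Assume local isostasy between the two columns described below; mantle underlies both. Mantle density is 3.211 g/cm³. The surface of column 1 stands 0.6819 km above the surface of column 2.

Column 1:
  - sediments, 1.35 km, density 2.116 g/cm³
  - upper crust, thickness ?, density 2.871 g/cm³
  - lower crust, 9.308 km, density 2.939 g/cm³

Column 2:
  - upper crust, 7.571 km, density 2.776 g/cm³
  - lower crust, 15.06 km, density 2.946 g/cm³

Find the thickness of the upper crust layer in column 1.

Take the compensation level at the base of the deeper column (depth z_c below the surface of column 1) and equate Σ ρ_i t_i down to z_c; mantle fills any gap and the z_c terms cancel.
Column 1: 1.35×2.116 + x×2.871 + 9.308×2.939 + (z_c − 10.658 − x)×3.211
Column 2: 0.6819×0 + 7.571×2.776 + 15.06×2.946 + (z_c − 0.6819 − 22.631)×3.211
The z_c×3.211 term appears on both sides and cancels. Collect the known terms of each column as K = Σ(ρt)_known − 3.211 × (depth of known layers): K_1 = 30.212812 − 3.211×10.658 = −4.010026; K_2 = 65.383856 − 3.211×(0.6819 + 22.631) = −9.4738659.
Balance: K_1 − x×(3.211 − 2.871) = K_2, so x = (K_1 − K_2)/(3.211 − 2.871) = 5.46384/0.34 = 16.1 km.

16.1 km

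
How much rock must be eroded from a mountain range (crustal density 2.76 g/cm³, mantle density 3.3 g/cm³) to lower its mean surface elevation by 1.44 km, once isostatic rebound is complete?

8.8 km

Net drop Δ = e − u = e − e ρ_c/ρ_m = e (ρ_m − ρ_c)/ρ_m.
e = Δ ρ_m/(ρ_m − ρ_c) = 1.44 km × 3.3/0.54 = 8.8 km.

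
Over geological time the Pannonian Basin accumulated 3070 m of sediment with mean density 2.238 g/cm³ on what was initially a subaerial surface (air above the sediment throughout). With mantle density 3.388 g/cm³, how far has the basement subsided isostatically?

Subaerial load: s = t ρ_sed / ρ_m = 3070 m × 2.238/3.388 = 2030 m.

2030 m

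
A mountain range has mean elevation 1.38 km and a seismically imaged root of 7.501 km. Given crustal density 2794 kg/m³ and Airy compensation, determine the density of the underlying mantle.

3310 kg/m³

Airy balance: ρ_c h = (ρ_m − ρ_c) r → ρ_m = ρ_c (1 + h/r).
ρ_m = 2794 × (1 + 1.38 km/7.501 km) = 3310 kg/m³.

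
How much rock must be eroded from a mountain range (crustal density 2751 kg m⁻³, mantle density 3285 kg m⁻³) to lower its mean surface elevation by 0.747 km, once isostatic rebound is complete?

Net drop Δ = e − u = e − e ρ_c/ρ_m = e (ρ_m − ρ_c)/ρ_m.
e = Δ ρ_m/(ρ_m − ρ_c) = 0.747 km × 3285/534 = 4.6 km.

4.6 km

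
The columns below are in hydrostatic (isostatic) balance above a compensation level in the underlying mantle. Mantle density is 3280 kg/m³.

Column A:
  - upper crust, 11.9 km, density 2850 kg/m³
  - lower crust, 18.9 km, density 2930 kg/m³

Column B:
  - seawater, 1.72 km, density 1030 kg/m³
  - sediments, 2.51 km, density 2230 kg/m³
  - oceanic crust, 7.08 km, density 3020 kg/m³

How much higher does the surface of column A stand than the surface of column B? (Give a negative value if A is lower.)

For any compensation level in the mantle, the mantle terms cancel and isostasy reduces to e = (Σt_A − Σt_B) − (Σ(ρt)_A − Σ(ρt)_B) / ρ_m.
Σt_A = 30.8 km; Σt_B = 11.31 km; Σ(ρt)_A = 89292; Σ(ρt)_B = 28750.5 (in km·kg/m³).
e = (30.8 − 11.31) − (89292 − 28750.5) / 3280 = 1.03 km.

1.03 km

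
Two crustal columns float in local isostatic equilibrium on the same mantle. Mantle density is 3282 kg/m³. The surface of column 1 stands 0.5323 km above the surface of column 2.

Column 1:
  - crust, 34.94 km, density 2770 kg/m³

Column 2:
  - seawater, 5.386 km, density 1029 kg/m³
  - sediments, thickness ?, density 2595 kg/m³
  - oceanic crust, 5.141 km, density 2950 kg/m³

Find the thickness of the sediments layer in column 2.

3.35 km

Take the compensation level at the base of the deeper column (depth z_c below the surface of column 1) and equate Σ ρ_i t_i down to z_c; mantle fills any gap and the z_c terms cancel.
Column 1: 34.94×2770 + (z_c − 34.94)×3282
Column 2: 0.5323×0 + 5.386×1029 + x×2595 + 5.141×2950 + (z_c − 0.5323 − 10.527 − x)×3282
The z_c×3282 term appears on both sides and cancels. Collect the known terms of each column as K = Σ(ρt)_known − 3282 × (depth of known layers): K_1 = 96783.8 − 3282×34.94 = −17889.28; K_2 = 20708.144 − 3282×(0.5323 + 10.527) = −15588.4786.
Balance: K_1 = K_2 − x×(3282 − 2595), so x = (K_2 − K_1)/(3282 − 2595) = 2300.8/687 = 3.35 km.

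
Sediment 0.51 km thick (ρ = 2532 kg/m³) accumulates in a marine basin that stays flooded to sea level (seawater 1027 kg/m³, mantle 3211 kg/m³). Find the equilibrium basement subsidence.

Submarine loading: the sediment displaces seawater, and the subsidence is in turn flooded, so s (ρ_m − ρ_w) = t (ρ_sed − ρ_w).
s = 0.51 km × (2532 − 1027) / (3211 − 1027) = 0.351 km.

0.351 km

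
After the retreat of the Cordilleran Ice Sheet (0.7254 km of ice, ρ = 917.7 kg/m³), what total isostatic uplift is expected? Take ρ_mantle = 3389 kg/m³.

Removing the load lets mantle flow back in; uplift u satisfies ρ_ice t = ρ_m u.
u = t ρ_ice/ρ_m = 0.7254 km × 917.7/3389 = 0.196 km.

0.196 km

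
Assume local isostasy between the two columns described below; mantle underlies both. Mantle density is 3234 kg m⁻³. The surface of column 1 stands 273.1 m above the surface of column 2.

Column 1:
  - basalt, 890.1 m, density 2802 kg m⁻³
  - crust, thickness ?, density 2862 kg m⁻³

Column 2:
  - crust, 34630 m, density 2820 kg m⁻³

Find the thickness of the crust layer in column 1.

39900 m

Take the compensation level at the base of the deeper column (depth z_c below the surface of column 1) and equate Σ ρ_i t_i down to z_c; mantle fills any gap and the z_c terms cancel.
Column 1: 890.1×2802 + x×2862 + (z_c − 890.1 − x)×3234
Column 2: 273.1×0 + 34630×2820 + (z_c − 273.1 − 34630)×3234
The z_c×3234 term appears on both sides and cancels. Collect the known terms of each column as K = Σ(ρt)_known − 3234 × (depth of known layers): K_1 = 2494060.2 − 3234×890.1 = −384523.2; K_2 = 97656600 − 3234×(273.1 + 34630) = −15220025.4.
Balance: K_1 − x×(3234 − 2862) = K_2, so x = (K_1 − K_2)/(3234 − 2862) = 14835500/372 = 39900 m.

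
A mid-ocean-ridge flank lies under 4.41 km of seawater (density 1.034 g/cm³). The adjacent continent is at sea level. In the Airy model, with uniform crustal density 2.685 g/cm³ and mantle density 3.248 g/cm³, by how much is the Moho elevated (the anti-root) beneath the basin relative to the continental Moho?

12.9 km

Isostatic balance requires: replacing crust with seawater at the top is compensated by replacing crust with mantle at the base: d (ρ_c − ρ_w) = a (ρ_m − ρ_c).
a = d (ρ_c − ρ_w)/(ρ_m − ρ_c) = 4.41 km × 1.651/0.563 = 12.9 km.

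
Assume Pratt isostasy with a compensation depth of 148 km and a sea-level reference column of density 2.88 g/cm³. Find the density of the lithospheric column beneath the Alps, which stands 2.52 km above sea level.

2.83 g/cm³

Pratt balance: ρ_ref D = ρ (D + h).
ρ = ρ_ref D/(D + h) = 2.88 × 148 km/(148 km + 2.52 km) = 2.83 g/cm³.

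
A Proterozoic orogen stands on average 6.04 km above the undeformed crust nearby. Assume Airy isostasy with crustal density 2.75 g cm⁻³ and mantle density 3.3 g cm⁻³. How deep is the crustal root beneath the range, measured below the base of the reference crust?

Balancing pressure at the compensation depth: the weight of the topography is balanced by the buoyancy of the root, ρ_c h = (ρ_m − ρ_c) r.
r = h · ρ_c / (ρ_m − ρ_c) = 6.04 km × 2.75 / (3.3 − 2.75) = 30.2 km.

30.2 km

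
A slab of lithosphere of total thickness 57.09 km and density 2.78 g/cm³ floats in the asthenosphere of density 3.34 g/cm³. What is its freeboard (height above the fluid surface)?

Floating equilibrium: submerged depth d = t ρ_obj/ρ_fluid = 57.09 km × 2.78/3.34 = 47.52 km.
Freeboard = t − d = 57.09 km − 47.52 km = 9.57 km.

9.57 km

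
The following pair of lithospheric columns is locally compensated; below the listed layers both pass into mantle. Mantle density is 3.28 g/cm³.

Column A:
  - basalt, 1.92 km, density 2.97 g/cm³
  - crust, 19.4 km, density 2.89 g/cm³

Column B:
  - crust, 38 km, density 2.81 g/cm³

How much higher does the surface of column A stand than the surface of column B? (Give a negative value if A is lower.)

−2.96 km

For any compensation level in the mantle, the mantle terms cancel and isostasy reduces to e = (Σt_A − Σt_B) − (Σ(ρt)_A − Σ(ρt)_B) / ρ_m.
Σt_A = 21.32 km; Σt_B = 38 km; Σ(ρt)_A = 61.7684; Σ(ρt)_B = 106.78 (in km·g/cm³).
e = (21.32 − 38) − (61.7684 − 106.78) / 3.28 = −2.96 km.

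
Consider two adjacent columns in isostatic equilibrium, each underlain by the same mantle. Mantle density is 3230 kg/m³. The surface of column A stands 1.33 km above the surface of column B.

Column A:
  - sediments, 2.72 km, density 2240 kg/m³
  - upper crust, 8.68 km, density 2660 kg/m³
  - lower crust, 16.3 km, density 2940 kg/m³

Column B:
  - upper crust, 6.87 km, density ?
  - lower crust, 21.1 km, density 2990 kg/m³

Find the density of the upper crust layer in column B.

Take the compensation level at the base of the deeper column (depth z_c below the surface of column A) and equate Σ ρ_i t_i down to z_c; mantle fills any gap and the z_c terms cancel.
Column A: 2.72×2240 + 8.68×2660 + 16.3×2940 + (z_c − 27.7)×3230
Column B: 1.33×0 + 6.87×ρ + 21.1×2990 + (z_c − 1.33 − 27.97)×3230
The z_c×3230 term appears on both sides and cancels. Collect the known terms of each column as K = Σ(ρt)_known − 3230 × (depth of known layers): K_A = 77103.6 − 3230×27.7 = −12367.4; K_B = 63089 − 3230×(1.33 + 27.97) = −31550.
Balance: K_A = K_B + 6.87×ρ, so ρ = (K_A − K_B)/6.87 = 19182.6/6.87 = 2790 kg/m³.

2790 kg/m³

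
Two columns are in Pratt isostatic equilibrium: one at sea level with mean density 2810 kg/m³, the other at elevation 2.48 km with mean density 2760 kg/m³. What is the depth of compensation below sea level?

ρ_ref D = ρ (D + h) → D (ρ_ref − ρ) = ρ h.
D = ρ h/(ρ_ref − ρ) = 2760 × 2.48 km/(2810 − 2760) = 137 km.

137 km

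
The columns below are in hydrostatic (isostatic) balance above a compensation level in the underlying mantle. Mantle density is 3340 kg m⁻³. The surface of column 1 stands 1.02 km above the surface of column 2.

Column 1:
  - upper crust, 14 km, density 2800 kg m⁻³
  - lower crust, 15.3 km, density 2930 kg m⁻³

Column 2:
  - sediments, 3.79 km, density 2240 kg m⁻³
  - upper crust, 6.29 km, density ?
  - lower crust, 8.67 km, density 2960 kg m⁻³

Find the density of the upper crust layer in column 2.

2870 kg m⁻³

Take the compensation level at the base of the deeper column (depth z_c below the surface of column 1) and equate Σ ρ_i t_i down to z_c; mantle fills any gap and the z_c terms cancel.
Column 1: 14×2800 + 15.3×2930 + (z_c − 29.3)×3340
Column 2: 1.02×0 + 3.79×2240 + 6.29×ρ + 8.67×2960 + (z_c − 1.02 − 18.75)×3340
The z_c×3340 term appears on both sides and cancels. Collect the known terms of each column as K = Σ(ρt)_known − 3340 × (depth of known layers): K_1 = 84029 − 3340×29.3 = −13833; K_2 = 34152.8 − 3340×(1.02 + 18.75) = −31879.
Balance: K_1 = K_2 + 6.29×ρ, so ρ = (K_1 − K_2)/6.29 = 18046/6.29 = 2870 kg m⁻³.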